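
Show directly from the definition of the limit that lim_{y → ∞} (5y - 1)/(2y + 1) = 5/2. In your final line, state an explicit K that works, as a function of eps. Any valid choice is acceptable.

Let eps > 0 be given. We seek K > 0 such that y > K implies |(5y - 1)/(2y + 1) − (5/2)| < eps.
(5y - 1)/(2y + 1) − (5/2) = (2(5y - 1) − 5(2y + 1)) / (2(2y + 1)) = -7/(2(2y + 1)).
For y > 0 we have 2y + 1 > 2y, so |(5y - 1)/(2y + 1) − (5/2)| = 7/(2(2y + 1)) < 7/(2·2y) = (7/4)/y.
Thus |(5y - 1)/(2y + 1) − (5/2)| < eps whenever y > (7/4)/eps.
Take K = (7/4)/eps. If y > K then |(5y - 1)/(2y + 1) − (5/2)| < (7/4)/y < eps.

K = (7/4)/eps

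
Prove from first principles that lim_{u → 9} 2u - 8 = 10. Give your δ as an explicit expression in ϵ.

δ = ϵ/2

Fix ϵ > 0. We need δ > 0 so that 0 < |u − 9| < δ implies |(2u - 8) − 10| < ϵ.
|(2u - 8) − 10| = |2u - 18| = 2|u − 9|.
So 2|u − 9| < ϵ exactly when |u − 9| < ϵ/2.
Take δ = ϵ/2. If 0 < |u − 9| < δ then |(2u - 8) − 10| = 2|u − 9| < 2·(ϵ/2) = ϵ.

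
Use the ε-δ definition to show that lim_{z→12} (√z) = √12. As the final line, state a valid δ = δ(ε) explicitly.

Let ε > 0. We want δ > 0 such that 0 < |z − 12| < δ implies |√z − √12| < ε.
Multiplying by the conjugate, |√z − √12| = |z − 12|/(√z + √12).
Restrict δ ≤ 12 so that |z − 12| < 12 forces z > 0, and then √z + √12 > √12.
Hence |√z − √12| < |z − 12|/√12, which is < ε once |z − 12| < √12·ε.
Take δ = min(12, √12·ε). If 0 < |z − 12| < δ then z > 0 and |√z − √12| < |z − 12|/√12 < ε.

δ = min(12, √12·ε)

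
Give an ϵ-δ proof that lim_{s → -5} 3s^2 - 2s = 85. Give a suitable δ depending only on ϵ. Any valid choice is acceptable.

Let ϵ > 0 be given. We want δ > 0 such that 0 < |s + 5| < δ implies |(3s^2 - 2s) − 85| < ϵ.
(3s^2 - 2s) − 85 = 3s^2 - 2s - 85 = (s + 5)(3s - 17).
So |(3s^2 - 2s) − 85| = |s + 5|·|3s - 17|.
Require δ ≤ 2. Then |s + 5| < 2 gives |s| < 7, and by the triangle inequality |3s - 17| ≤ 3·7 + 17 = 38.
Hence |(3s^2 - 2s) − 85| ≤ 38|s + 5| < ϵ provided |s + 5| < ϵ/38.
Take δ = min(2, ϵ/38). Then 0 < |s + 5| < δ gives both |s + 5| < 2 and |s + 5| < ϵ/38, so |(3s^2 - 2s) − 85| < ϵ.

δ = min(2, ϵ/38)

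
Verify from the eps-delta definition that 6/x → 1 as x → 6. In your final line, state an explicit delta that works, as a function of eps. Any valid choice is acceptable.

Let eps > 0. We seek delta > 0 such that 0 < |x − 6| < delta implies |6/x − 1| < eps.
|6/x − 1| = 6·|6 − x|/(6·|x|) = 6|x − 6|/(6|x|).
Restrict delta ≤ 3. Then |x − 6| < 3 gives |x| > 3, so 6|x| > 18.
Then |6/x − 1| < 6|x − 6|/18, which is < eps when |x − 6| < 3eps.
Take delta = min(3, 3eps). Then 0 < |x − 6| < delta gives both |x − 6| < 3 and |x − 6| < 3eps, so |6/x − 1| < eps.

delta = min(3, 3eps)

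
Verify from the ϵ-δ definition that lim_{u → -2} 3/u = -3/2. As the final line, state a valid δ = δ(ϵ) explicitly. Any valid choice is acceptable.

Let ϵ > 0 be given. We seek δ > 0 such that 0 < |u + 2| < δ implies |3/u + 3/2| < ϵ.
|3/u + 3/2| = 3·|-2 − u|/(2·|u|) = 3|u + 2|/(2|u|).
Restrict δ ≤ 1. Then |u + 2| < 1 gives |u| > 1, so 2|u| > 2.
Then |3/u + 3/2| < 3|u + 2|/2, which is < ϵ when |u + 2| < (2/3)ϵ.
Take δ = min(1, (2/3)ϵ). Then 0 < |u + 2| < δ gives both |u + 2| < 1 and |u + 2| < (2/3)ϵ, so |3/u + 3/2| < ϵ.

δ = min(1, (2/3)ϵ)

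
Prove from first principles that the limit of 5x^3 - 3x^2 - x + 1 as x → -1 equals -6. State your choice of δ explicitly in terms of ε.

Suppose ε > 0. We want δ > 0 such that 0 < |x + 1| < δ implies |(5x^3 - 3x^2 - x + 1) + 6| < ε.
(5x^3 - 3x^2 - x + 1) + 6 = 5x^3 - 3x^2 - x + 7 = (x + 1)(5x^2 - 8x + 7).
So |(5x^3 - 3x^2 - x + 1) + 6| = |x + 1|·|5x^2 - 8x + 7|.
Assume first that |x + 1| < 1, so |x| < 2. Then |5x^2 - 8x + 7| ≤ 5·2^2 + 8·2 + 7 = 43.
Hence |(5x^3 - 3x^2 - x + 1) + 6| ≤ 43|x + 1| < ε provided |x + 1| < ε/43.
Choosing δ = min(1, ε/43) ensures both conditions, hence |(5x^3 - 3x^2 - x + 1) + 6| < ε.

δ = min(1, ε/43)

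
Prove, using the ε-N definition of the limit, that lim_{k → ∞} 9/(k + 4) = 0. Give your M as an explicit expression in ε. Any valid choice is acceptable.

M = 9/ε

Let ε > 0 be given. For k ≥ 1, |9/(k + 4) − 0| = 9/(k + 4) ≤ 9/k.
We need 9/k < ε, i.e. k > 9/ε.
Take M = 9/ε. If k > M then |9/(k + 4)| ≤ 9/k < ε.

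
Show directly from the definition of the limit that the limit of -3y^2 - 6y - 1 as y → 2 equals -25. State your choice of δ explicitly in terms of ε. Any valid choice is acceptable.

δ = min(2, ε/24)

Suppose ε > 0. We want δ > 0 such that 0 < |y − 2| < δ implies |(-3y^2 - 6y - 1) + 25| < ε.
(-3y^2 - 6y - 1) + 25 = -3y^2 - 6y + 24 = (y − 2)(-3y - 12).
So |(-3y^2 - 6y - 1) + 25| = |y − 2|·|-3y - 12|.
Require δ ≤ 2. Then |y − 2| < 2 gives |y| < 4, and by the triangle inequality |-3y - 12| ≤ 3·4 + 12 = 24.
Hence |(-3y^2 - 6y - 1) + 25| ≤ 24|y − 2| < ε provided |y − 2| < ε/24.
Choosing δ = min(2, ε/24) ensures both conditions, hence |(-3y^2 - 6y - 1) + 25| < ε.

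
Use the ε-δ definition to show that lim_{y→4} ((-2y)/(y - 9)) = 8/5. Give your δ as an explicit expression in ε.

δ = min(5/2, (25/36)ε)

Suppose ε > 0. We want δ > 0 with 0 < |y − 4| < δ ⇒ |(-2y)/(y - 9) − (8/5)| < ε.
Combining over a common denominator, (-2y)/(y - 9) − (8/5) = [(-2y)·(-5) − (-8)·(y - 9)] / [(-5)·(y - 9)] = 18(y − 4) / ((-5)(y - 9)).
So |(-2y)/(y - 9) − (8/5)| = 18|y − 4| / (5·|y − 9|).
Restrict δ ≤ 5/2. Then |y − 4| < 5/2 gives |y − 9| = |(y − 4) + (-5)| ≥ 5 − 5/2 = 5/2.
Hence |(-2y)/(y - 9) − (8/5)| < 18|y − 4|/(5·(5/2)) = (36/25)|y − 4|, which is < ε once |y − 4| < (25/36)ε.
Take δ = min(5/2, (25/36)ε). Then 0 < |y − 4| < δ forces both bounds, so |(-2y)/(y - 9) − (8/5)| < ε.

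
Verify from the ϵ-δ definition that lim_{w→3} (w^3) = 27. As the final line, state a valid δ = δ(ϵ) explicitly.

δ = min(2, ϵ/49)

Suppose ϵ > 0. We seek δ > 0 with 0 < |w − 3| < δ ⇒ |w^3 − 27| < ϵ.
Factor: w^3 − 27 = (w − 3)(w^2 + 3w + 9), so |w^3 − 27| = |w − 3|·|w^2 + 3w + 9|.
Impose δ ≤ 2 so that |w| < 5; then |w^2 + 3w + 9| ≤ 49.
Hence |w^3 − 27| ≤ 49|w − 3|, which is < ϵ once |w − 3| < ϵ/49.
Take δ = min(2, ϵ/49). If 0 < |w − 3| < δ then both bounds hold and |w^3 − 27| ≤ 49|w − 3| < 49·(ϵ/49) = ϵ.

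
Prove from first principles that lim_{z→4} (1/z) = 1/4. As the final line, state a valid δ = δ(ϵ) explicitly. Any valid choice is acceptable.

Suppose ϵ > 0. We seek δ > 0 such that 0 < |z − 4| < δ implies |1/z − (1/4)| < ϵ.
|1/z − (1/4)| = |4 − z|/(4·|z|) = |z − 4|/(4|z|).
Restrict δ ≤ 2. Then |z − 4| < 2 gives |z| > 2, so 4|z| > 8.
Then |1/z − (1/4)| < |z − 4|/8, which is < ϵ when |z − 4| < 8ϵ.
Take δ = min(2, 8ϵ). Then 0 < |z − 4| < δ gives both |z − 4| < 2 and |z − 4| < 8ϵ, so |1/z − (1/4)| < ϵ.

δ = min(2, 8ϵ)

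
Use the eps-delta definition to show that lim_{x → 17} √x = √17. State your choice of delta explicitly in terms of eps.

Fix eps > 0. We want delta > 0 such that 0 < |x − 17| < delta implies |√x − √17| < eps.
Rationalise: √x − √17 = (x − 17)/(√x + √17), so |√x − √17| = |x − 17|/(√x + √17).
Restrict delta ≤ 17 so that |x − 17| < 17 forces x > 0, and then √x + √17 > √17.
Hence |√x − √17| < |x − 17|/√17, which is < eps once |x − 17| < √17·eps.
Take delta = min(17, √17·eps). If 0 < |x − 17| < delta then x > 0 and |√x − √17| < |x − 17|/√17 < eps.

delta = min(17, √17·eps)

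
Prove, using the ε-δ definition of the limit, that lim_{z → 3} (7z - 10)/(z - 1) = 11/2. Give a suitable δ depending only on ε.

δ = min(1, (2/3)ε)

Suppose ε > 0. We want δ > 0 with 0 < |z − 3| < δ ⇒ |(7z - 10)/(z - 1) − (11/2)| < ε.
Combining over a common denominator, (7z - 10)/(z - 1) − (11/2) = [(7z - 10)·2 − 11·(z - 1)] / [2·(z - 1)] = 3(z − 3) / (2(z - 1)).
So |(7z - 10)/(z - 1) − (11/2)| = 3|z − 3| / (2·|z − 1|).
Require δ ≤ 1, so |z − 1| ≥ |2| − |z − 3| > 2 − 1 = 1.
Hence |(7z - 10)/(z - 1) − (11/2)| < 3|z − 3|/(2·1) = (3/2)|z − 3|, which is < ε once |z − 3| < (2/3)ε.
Take δ = min(1, (2/3)ε). Then 0 < |z − 3| < δ forces both bounds, so |(7z - 10)/(z - 1) − (11/2)| < ε.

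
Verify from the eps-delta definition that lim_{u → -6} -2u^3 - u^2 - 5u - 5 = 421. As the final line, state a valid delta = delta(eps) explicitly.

Let eps > 0 be given. We want delta > 0 such that 0 < |u + 6| < delta implies |(-2u^3 - u^2 - 5u - 5) − 421| < eps.
(-2u^3 - u^2 - 5u - 5) − 421 = -2u^3 - u^2 - 5u - 426 = (u + 6)(-2u^2 + 11u - 71).
So |(-2u^3 - u^2 - 5u - 5) − 421| = |u + 6|·|-2u^2 + 11u - 71|.
Require delta ≤ 1. Then |u + 6| < 1 gives |u| < 7, and by the triangle inequality |-2u^2 + 11u - 71| ≤ 2·7^2 + 11·7 + 71 = 246.
Hence |(-2u^3 - u^2 - 5u - 5) − 421| ≤ 246|u + 6| < eps provided |u + 6| < eps/246.
Take delta = min(1, eps/246). Then 0 < |u + 6| < delta gives both |u + 6| < 1 and |u + 6| < eps/246, so |(-2u^3 - u^2 - 5u - 5) − 421| < eps.

delta = min(1, eps/246)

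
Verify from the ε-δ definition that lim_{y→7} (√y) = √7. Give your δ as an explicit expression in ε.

δ = min(7, √7·ε)

Let ε > 0 be given. We want δ > 0 such that 0 < |y − 7| < δ implies |√y − √7| < ε.
Rationalise: √y − √7 = (y − 7)/(√y + √7), so |√y − √7| = |y − 7|/(√y + √7).
Restrict δ ≤ 7 so that |y − 7| < 7 forces y > 0, and then √y + √7 > √7.
Hence |√y − √7| < |y − 7|/√7, which is < ε once |y − 7| < √7·ε.
Take δ = min(7, √7·ε). If 0 < |y − 7| < δ then y > 0 and |√y − √7| < |y − 7|/√7 < ε.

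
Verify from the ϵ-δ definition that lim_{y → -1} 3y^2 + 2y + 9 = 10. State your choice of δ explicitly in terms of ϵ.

Fix ϵ > 0. We want δ > 0 such that 0 < |y + 1| < δ implies |(3y^2 + 2y + 9) − 10| < ϵ.
(3y^2 + 2y + 9) − 10 = 3y^2 + 2y - 1 = (y + 1)(3y - 1).
So |(3y^2 + 2y + 9) − 10| = |y + 1|·|3y - 1|.
Assume first that |y + 1| < 1, so |y| < 2. Then |3y - 1| ≤ 3·2 + 1 = 7.
Hence |(3y^2 + 2y + 9) − 10| ≤ 7|y + 1| < ϵ provided |y + 1| < ϵ/7.
Take δ = min(1, ϵ/7). Then 0 < |y + 1| < δ gives both |y + 1| < 1 and |y + 1| < ϵ/7, so |(3y^2 + 2y + 9) − 10| < ϵ.

δ = min(1, ϵ/7)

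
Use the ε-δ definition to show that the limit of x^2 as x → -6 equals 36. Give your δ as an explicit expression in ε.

Fix ε > 0. We seek δ > 0 with 0 < |x + 6| < δ ⇒ |x^2 − 36| < ε.
Factor: x^2 − 36 = (x + 6)(x - 6), so |x^2 − 36| = |x + 6|·|x - 6|.
Impose δ ≤ 2 so that |x| < 8; then |x - 6| ≤ 14.
Hence |x^2 − 36| ≤ 14|x + 6|, which is < ε once |x + 6| < ε/14.
Take δ = min(2, ε/14). If 0 < |x + 6| < δ then both bounds hold and |x^2 − 36| ≤ 14|x + 6| < 14·(ε/14) = ε.

δ = min(2, ε/14)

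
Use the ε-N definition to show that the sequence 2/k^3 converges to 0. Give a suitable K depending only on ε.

Suppose ε > 0. For k ≥ 1, |2/k^3 − 0| = 2/k^3.
2/k^3 < ε ⇔ k^3 > 2/ε ⇔ k > (2/ε)^{1/3}.
Take K = (2/ε)^{1/3}. Then k > K implies 2/k^3 < ε.

K = (2/ε)^{1/3}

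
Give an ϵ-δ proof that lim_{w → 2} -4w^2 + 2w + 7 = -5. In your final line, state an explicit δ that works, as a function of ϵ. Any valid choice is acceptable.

δ = min(1, ϵ/18)

Suppose ϵ > 0. We want δ > 0 such that 0 < |w − 2| < δ implies |(-4w^2 + 2w + 7) + 5| < ϵ.
(-4w^2 + 2w + 7) + 5 = -4w^2 + 2w + 12 = (w − 2)(-4w - 6).
So |(-4w^2 + 2w + 7) + 5| = |w − 2|·|-4w - 6|.
Require δ ≤ 1. Then |w − 2| < 1 gives |w| < 3, and by the triangle inequality |-4w - 6| ≤ 4·3 + 6 = 18.
Hence |(-4w^2 + 2w + 7) + 5| ≤ 18|w − 2| < ϵ provided |w − 2| < ϵ/18.
Choosing δ = min(1, ϵ/18) ensures both conditions, hence |(-4w^2 + 2w + 7) + 5| < ϵ.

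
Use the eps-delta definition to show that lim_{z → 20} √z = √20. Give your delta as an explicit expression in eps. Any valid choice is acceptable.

delta = min(20, √20·eps)

Fix eps > 0. We want delta > 0 such that 0 < |z − 20| < delta implies |√z − √20| < eps.
Multiplying by the conjugate, |√z − √20| = |z − 20|/(√z + √20).
Restrict delta ≤ 20 so that |z − 20| < 20 forces z > 0, and then √z + √20 > √20.
Hence |√z − √20| < |z − 20|/√20, which is < eps once |z − 20| < √20·eps.
Take delta = min(20, √20·eps). If 0 < |z − 20| < delta then z > 0 and |√z − √20| < |z − 20|/√20 < eps.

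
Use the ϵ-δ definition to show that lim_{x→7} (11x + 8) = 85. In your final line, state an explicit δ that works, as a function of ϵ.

Fix ϵ > 0. We need δ > 0 so that 0 < |x − 7| < δ implies |(11x + 8) − 85| < ϵ.
Since (11x + 8) − 85 = 11(x − 7), we have |(11x + 8) − 85| = 11|x − 7|.
Thus it suffices that |x − 7| < ϵ/11.
Take δ = ϵ/11. If 0 < |x − 7| < δ then |(11x + 8) − 85| = 11|x − 7| < 11·(ϵ/11) = ϵ.

δ = ϵ/11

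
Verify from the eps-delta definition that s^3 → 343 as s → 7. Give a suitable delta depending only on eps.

Suppose eps > 0. We seek delta > 0 with 0 < |s − 7| < delta ⇒ |s^3 − 343| < eps.
Factor: s^3 − 343 = (s − 7)(s^2 + 7s + 49), so |s^3 − 343| = |s − 7|·|s^2 + 7s + 49|.
Restrict delta ≤ 1. Then |s − 7| < 1 gives |s| < 8, so by the triangle inequality |s^2 + 7s + 49| ≤ 8^2 + 7·8 + 49 = 169.
Hence |s^3 − 343| ≤ 169|s − 7|, which is < eps once |s − 7| < eps/169.
Take delta = min(1, eps/169). If 0 < |s − 7| < delta then both bounds hold and |s^3 − 343| ≤ 169|s − 7| < 169·(eps/169) = eps.

delta = min(1, eps/169)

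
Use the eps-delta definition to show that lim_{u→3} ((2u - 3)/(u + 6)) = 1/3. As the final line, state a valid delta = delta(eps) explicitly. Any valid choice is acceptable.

delta = min(9/2, (27/10)eps)

Fix eps > 0. We want delta > 0 with 0 < |u − 3| < delta ⇒ |(2u - 3)/(u + 6) − (1/3)| < eps.
Combining over a common denominator, (2u - 3)/(u + 6) − (1/3) = [(2u - 3)·9 − 3·(u + 6)] / [9·(u + 6)] = 15(u − 3) / (9(u + 6)).
So |(2u - 3)/(u + 6) − (1/3)| = 15|u − 3| / (9·|u + 6|).
Require delta ≤ 9/2, so |u + 6| ≥ |9| − |u − 3| > 9 − 9/2 = 9/2.
Hence |(2u - 3)/(u + 6) − (1/3)| < 15|u − 3|/(9·(9/2)) = (10/27)|u − 3|, which is < eps once |u − 3| < (27/10)eps.
Take delta = min(9/2, (27/10)eps). Then 0 < |u − 3| < delta forces both bounds, so |(2u - 3)/(u + 6) − (1/3)| < eps.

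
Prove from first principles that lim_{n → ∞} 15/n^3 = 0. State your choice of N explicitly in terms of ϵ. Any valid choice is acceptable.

Fix ϵ > 0. For n ≥ 1, |15/n^3 − 0| = 15/n^3.
15/n^3 < ϵ ⇔ n^3 > 15/ϵ ⇔ n > (15/ϵ)^{1/3}.
Take N = (15/ϵ)^{1/3}. Then n > N implies 15/n^3 < ϵ.

N = (15/ϵ)^{1/3}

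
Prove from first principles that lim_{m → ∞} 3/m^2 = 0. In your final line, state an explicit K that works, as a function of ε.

Suppose ε > 0. For m ≥ 1, |3/m^2 − 0| = 3/m^2.
3/m^2 < ε ⇔ m^2 > 3/ε ⇔ m > (3/ε)^{1/2}.
Take K = (3/ε)^{1/2}. Then m > K implies 3/m^2 < ε.

K = (3/ε)^{1/2}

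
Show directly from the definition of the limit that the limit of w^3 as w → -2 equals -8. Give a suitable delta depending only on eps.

delta = min(1, eps/19)

Let eps > 0. We seek delta > 0 with 0 < |w + 2| < delta ⇒ |w^3 + 8| < eps.
Factor: w^3 + 8 = (w + 2)(w^2 - 2w + 4), so |w^3 + 8| = |w + 2|·|w^2 - 2w + 4|.
Impose delta ≤ 1 so that |w| < 3; then |w^2 - 2w + 4| ≤ 19.
Hence |w^3 + 8| ≤ 19|w + 2|, which is < eps once |w + 2| < eps/19.
Take delta = min(1, eps/19). If 0 < |w + 2| < delta then both bounds hold and |w^3 + 8| ≤ 19|w + 2| < 19·(eps/19) = eps.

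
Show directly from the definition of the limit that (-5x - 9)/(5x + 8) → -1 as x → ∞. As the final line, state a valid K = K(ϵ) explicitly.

Let ϵ > 0 be given. We seek K > 0 such that x > K implies |(-5x - 9)/(5x + 8) + 1| < ϵ.
(-5x - 9)/(5x + 8) + 1 = (5(-5x - 9) − (-5)(5x + 8)) / (5(5x + 8)) = -5/(5(5x + 8)).
For x > 0 we have 5x + 8 > 5x, so |(-5x - 9)/(5x + 8) + 1| = 5/(5(5x + 8)) < 5/(5·5x) = (1/5)/x.
Thus |(-5x - 9)/(5x + 8) + 1| < ϵ whenever x > (1/5)/ϵ.
Take K = (1/5)/ϵ. If x > K then |(-5x - 9)/(5x + 8) + 1| < (1/5)/x < ϵ.

K = (1/5)/ϵ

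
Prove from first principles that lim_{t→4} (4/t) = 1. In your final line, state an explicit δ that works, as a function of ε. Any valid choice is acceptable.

Let ε > 0 be given. We seek δ > 0 such that 0 < |t − 4| < δ implies |4/t − 1| < ε.
|4/t − 1| = 4·|4 − t|/(4·|t|) = 4|t − 4|/(4|t|).
Restrict δ ≤ 2. Then |t − 4| < 2 gives |t| > 2, so 4|t| > 8.
Then |4/t − 1| < 4|t − 4|/8, which is < ε when |t − 4| < 2ε.
Take δ = min(2, 2ε). Then 0 < |t − 4| < δ gives both |t − 4| < 2 and |t − 4| < 2ε, so |4/t − 1| < ε.

δ = min(2, 2ε)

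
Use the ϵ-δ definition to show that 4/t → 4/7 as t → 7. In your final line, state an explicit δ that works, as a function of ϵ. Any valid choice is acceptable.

Fix ϵ > 0. We seek δ > 0 such that 0 < |t − 7| < δ implies |4/t − (4/7)| < ϵ.
|4/t − (4/7)| = 4·|7 − t|/(7·|t|) = 4|t − 7|/(7|t|).
Restrict δ ≤ 7/2. Then |t − 7| < 7/2 gives |t| > 7/2, so 7|t| > 49/2.
Then |4/t − (4/7)| < 4|t − 7|/(49/2), which is < ϵ when |t − 7| < (49/8)ϵ.
Take δ = min(7/2, (49/8)ϵ). Then 0 < |t − 7| < δ gives both |t − 7| < 7/2 and |t − 7| < (49/8)ϵ, so |4/t − (4/7)| < ϵ.

δ = min(7/2, (49/8)ϵ)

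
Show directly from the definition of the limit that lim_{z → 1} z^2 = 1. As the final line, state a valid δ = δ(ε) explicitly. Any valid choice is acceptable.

δ = min(1, ε/3)

Let ε > 0 be given. We seek δ > 0 with 0 < |z − 1| < δ ⇒ |z^2 − 1| < ε.
Factor: z^2 − 1 = (z − 1)(z + 1), so |z^2 − 1| = |z − 1|·|z + 1|.
Restrict δ ≤ 1. Then |z − 1| < 1 gives |z| < 2, so by the triangle inequality |z + 1| ≤ 2 + 1 = 3.
Hence |z^2 − 1| ≤ 3|z − 1|, which is < ε once |z − 1| < ε/3.
Take δ = min(1, ε/3). If 0 < |z − 1| < δ then both bounds hold and |z^2 − 1| ≤ 3|z − 1| < 3·(ε/3) = ε.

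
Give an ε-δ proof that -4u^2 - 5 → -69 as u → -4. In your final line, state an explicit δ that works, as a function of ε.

δ = min(1, ε/36)

Fix ε > 0. We want δ > 0 such that 0 < |u + 4| < δ implies |(-4u^2 - 5) + 69| < ε.
(-4u^2 - 5) + 69 = -4u^2 + 64 = (u + 4)(-4u + 16).
So |(-4u^2 - 5) + 69| = |u + 4|·|-4u + 16|.
Assume first that |u + 4| < 1, so |u| < 5. Then |-4u + 16| ≤ 4·5 + 16 = 36.
Hence |(-4u^2 - 5) + 69| ≤ 36|u + 4| < ε provided |u + 4| < ε/36.
Choosing δ = min(1, ε/36) ensures both conditions, hence |(-4u^2 - 5) + 69| < ε.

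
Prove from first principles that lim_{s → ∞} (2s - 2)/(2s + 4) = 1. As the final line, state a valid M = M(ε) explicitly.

Let ε > 0. We seek M > 0 such that s > M implies |(2s - 2)/(2s + 4) − 1| < ε.
(2s - 2)/(2s + 4) − 1 = (2(2s - 2) − 2(2s + 4)) / (2(2s + 4)) = -12/(2(2s + 4)).
For s > 0 we have 2s + 4 > 2s, so |(2s - 2)/(2s + 4) − 1| = 12/(2(2s + 4)) < 12/(2·2s) = 3/s.
Thus |(2s - 2)/(2s + 4) − 1| < ε whenever s > 3/ε.
Take M = 3/ε. If s > M then |(2s - 2)/(2s + 4) − 1| < 3/s < ε.

M = 3/ε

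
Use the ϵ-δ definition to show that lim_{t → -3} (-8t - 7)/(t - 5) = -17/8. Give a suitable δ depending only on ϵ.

δ = min(4, (32/47)ϵ)

Suppose ϵ > 0. We want δ > 0 with 0 < |t + 3| < δ ⇒ |(-8t - 7)/(t - 5) + 17/8| < ϵ.
Combining over a common denominator, (-8t - 7)/(t - 5) + 17/8 = [(-8t - 7)·(-8) − 17·(t - 5)] / [(-8)·(t - 5)] = 47(t + 3) / ((-8)(t - 5)).
So |(-8t - 7)/(t - 5) + 17/8| = 47|t + 3| / (8·|t − 5|).
Require δ ≤ 4, so |t − 5| ≥ |-8| − |t + 3| > 8 − 4 = 4.
Hence |(-8t - 7)/(t - 5) + 17/8| < 47|t + 3|/(8·4) = (47/32)|t + 3|, which is < ϵ once |t + 3| < (32/47)ϵ.
Take δ = min(4, (32/47)ϵ). Then 0 < |t + 3| < δ forces both bounds, so |(-8t - 7)/(t - 5) + 17/8| < ϵ.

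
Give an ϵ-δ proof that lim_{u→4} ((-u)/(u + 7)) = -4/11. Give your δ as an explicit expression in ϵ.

δ = min(11/2, (121/14)ϵ)

Fix ϵ > 0. We want δ > 0 with 0 < |u − 4| < δ ⇒ |(-u)/(u + 7) + 4/11| < ϵ.
Combining over a common denominator, (-u)/(u + 7) + 4/11 = [(-u)·11 − (-4)·(u + 7)] / [11·(u + 7)] = -7(u − 4) / (11(u + 7)).
So |(-u)/(u + 7) + 4/11| = 7|u − 4| / (11·|u + 7|).
Require δ ≤ 11/2, so |u + 7| ≥ |11| − |u − 4| > 11 − 11/2 = 11/2.
Hence |(-u)/(u + 7) + 4/11| < 7|u − 4|/(11·(11/2)) = (14/121)|u − 4|, which is < ϵ once |u − 4| < (121/14)ϵ.
Take δ = min(11/2, (121/14)ϵ). Then 0 < |u − 4| < δ forces both bounds, so |(-u)/(u + 7) + 4/11| < ϵ.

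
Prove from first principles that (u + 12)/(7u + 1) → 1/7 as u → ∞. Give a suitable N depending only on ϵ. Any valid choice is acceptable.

Suppose ϵ > 0. We seek N > 0 such that u > N implies |(u + 12)/(7u + 1) − (1/7)| < ϵ.
(u + 12)/(7u + 1) − (1/7) = (7(u + 12) − (7u + 1)) / (7(7u + 1)) = 83/(7(7u + 1)).
For u > 0 we have 7u + 1 > 7u, so |(u + 12)/(7u + 1) − (1/7)| = 83/(7(7u + 1)) < 83/(7·7u) = (83/49)/u.
Thus |(u + 12)/(7u + 1) − (1/7)| < ϵ whenever u > (83/49)/ϵ.
Take N = (83/49)/ϵ. If u > N then |(u + 12)/(7u + 1) − (1/7)| < (83/49)/u < ϵ.

N = (83/49)/ϵ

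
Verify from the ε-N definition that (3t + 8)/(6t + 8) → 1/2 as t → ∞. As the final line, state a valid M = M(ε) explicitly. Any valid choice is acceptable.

Let ε > 0 be given. We seek M > 0 such that t > M implies |(3t + 8)/(6t + 8) − (1/2)| < ε.
(3t + 8)/(6t + 8) − (1/2) = (6(3t + 8) − 3(6t + 8)) / (6(6t + 8)) = 24/(6(6t + 8)).
For t > 0 we have 6t + 8 > 6t, so |(3t + 8)/(6t + 8) − (1/2)| = 24/(6(6t + 8)) < 24/(6·6t) = (2/3)/t.
Thus |(3t + 8)/(6t + 8) − (1/2)| < ε whenever t > (2/3)/ε.
Take M = (2/3)/ε. If t > M then |(3t + 8)/(6t + 8) − (1/2)| < (2/3)/t < ε.

M = (2/3)/ε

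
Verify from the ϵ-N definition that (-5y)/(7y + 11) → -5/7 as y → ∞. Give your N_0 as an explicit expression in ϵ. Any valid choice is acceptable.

N_0 = (55/49)/ϵ

Let ϵ > 0 be given. We seek N_0 > 0 such that y > N_0 implies |(-5y)/(7y + 11) + 5/7| < ϵ.
(-5y)/(7y + 11) + 5/7 = (7(-5y) − (-5)(7y + 11)) / (7(7y + 11)) = 55/(7(7y + 11)).
For y > 0 we have 7y + 11 > 7y, so |(-5y)/(7y + 11) + 5/7| = 55/(7(7y + 11)) < 55/(7·7y) = (55/49)/y.
Thus |(-5y)/(7y + 11) + 5/7| < ϵ whenever y > (55/49)/ϵ.
Take N_0 = (55/49)/ϵ. If y > N_0 then |(-5y)/(7y + 11) + 5/7| < (55/49)/y < ϵ.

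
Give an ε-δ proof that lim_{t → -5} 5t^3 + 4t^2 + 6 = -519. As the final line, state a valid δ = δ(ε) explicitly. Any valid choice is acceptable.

δ = min(2, ε/497)

Let ε > 0 be given. We want δ > 0 such that 0 < |t + 5| < δ implies |(5t^3 + 4t^2 + 6) + 519| < ε.
(5t^3 + 4t^2 + 6) + 519 = 5t^3 + 4t^2 + 525 = (t + 5)(5t^2 - 21t + 105).
So |(5t^3 + 4t^2 + 6) + 519| = |t + 5|·|5t^2 - 21t + 105|.
Require δ ≤ 2. Then |t + 5| < 2 gives |t| < 7, and by the triangle inequality |5t^2 - 21t + 105| ≤ 5·7^2 + 21·7 + 105 = 497.
Hence |(5t^3 + 4t^2 + 6) + 519| ≤ 497|t + 5| < ε provided |t + 5| < ε/497.
Choosing δ = min(2, ε/497) ensures both conditions, hence |(5t^3 + 4t^2 + 6) + 519| < ε.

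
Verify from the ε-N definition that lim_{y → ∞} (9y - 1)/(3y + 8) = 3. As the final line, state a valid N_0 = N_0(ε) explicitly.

Let ε > 0 be given. We seek N_0 > 0 such that y > N_0 implies |(9y - 1)/(3y + 8) − 3| < ε.
(9y - 1)/(3y + 8) − 3 = (3(9y - 1) − 9(3y + 8)) / (3(3y + 8)) = -75/(3(3y + 8)).
For y > 0 we have 3y + 8 > 3y, so |(9y - 1)/(3y + 8) − 3| = 75/(3(3y + 8)) < 75/(3·3y) = (25/3)/y.
Thus |(9y - 1)/(3y + 8) − 3| < ε whenever y > (25/3)/ε.
Take N_0 = (25/3)/ε. If y > N_0 then |(9y - 1)/(3y + 8) − 3| < (25/3)/y < ε.

N_0 = (25/3)/ε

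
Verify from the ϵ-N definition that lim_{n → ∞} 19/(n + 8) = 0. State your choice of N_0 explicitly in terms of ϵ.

N_0 = 19/ϵ

Let ϵ > 0 be given. For n ≥ 1, |19/(n + 8) − 0| = 19/(n + 8) ≤ 19/n.
We need 19/n < ϵ, i.e. n > 19/ϵ.
Take N_0 = 19/ϵ. If n > N_0 then |19/(n + 8)| ≤ 19/n < ϵ.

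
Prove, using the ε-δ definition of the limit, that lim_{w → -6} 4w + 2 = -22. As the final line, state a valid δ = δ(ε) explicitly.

δ = ε/4

Let ε > 0. We need δ > 0 so that 0 < |w + 6| < δ implies |(4w + 2) + 22| < ε.
Since (4w + 2) + 22 = 4(w + 6), we have |(4w + 2) + 22| = 4|w + 6|.
So 4|w + 6| < ε exactly when |w + 6| < ε/4.
Choosing δ = ε/4 gives |(4w + 2) + 22| = 4|w + 6| < ε whenever |w + 6| < δ.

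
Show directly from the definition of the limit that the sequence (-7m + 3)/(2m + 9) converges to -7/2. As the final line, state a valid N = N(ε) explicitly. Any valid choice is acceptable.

Let ε > 0 be given. For m ≥ 1, |(-7m + 3)/(2m + 9) + 7/2| = |69|/(2(2m + 9)) = 69/(2(2m + 9)).
Since 2m + 9 ≥ 2m for m ≥ 1, this is ≤ 69/(2·2m) = (69/4)/m.
So |(-7m + 3)/(2m + 9) + 7/2| < ε whenever m > (69/4)/ε.
Take N = (69/4)/ε. If m > N then |(-7m + 3)/(2m + 9) + 7/2| ≤ (69/4)/m < ε.

N = (69/4)/ε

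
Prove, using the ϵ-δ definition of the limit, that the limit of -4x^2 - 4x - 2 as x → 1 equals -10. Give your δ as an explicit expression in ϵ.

δ = min(2, ϵ/20)

Suppose ϵ > 0. We want δ > 0 such that 0 < |x − 1| < δ implies |(-4x^2 - 4x - 2) + 10| < ϵ.
(-4x^2 - 4x - 2) + 10 = -4x^2 - 4x + 8 = (x − 1)(-4x - 8).
So |(-4x^2 - 4x - 2) + 10| = |x − 1|·|-4x - 8|.
Require δ ≤ 2. Then |x − 1| < 2 gives |x| < 3, and by the triangle inequality |-4x - 8| ≤ 4·3 + 8 = 20.
Hence |(-4x^2 - 4x - 2) + 10| ≤ 20|x − 1| < ϵ provided |x − 1| < ϵ/20.
Choosing δ = min(2, ϵ/20) ensures both conditions, hence |(-4x^2 - 4x - 2) + 10| < ϵ.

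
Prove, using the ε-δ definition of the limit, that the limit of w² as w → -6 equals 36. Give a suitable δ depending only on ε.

Let ε > 0 be given. We seek δ > 0 with 0 < |w + 6| < δ ⇒ |w² − 36| < ε.
Factor: w² − 36 = (w + 6)(w - 6), so |w² − 36| = |w + 6|·|w - 6|.
Restrict δ ≤ 1. Then |w + 6| < 1 gives |w| < 7, so by the triangle inequality |w - 6| ≤ 7 + 6 = 13.
Hence |w² − 36| ≤ 13|w + 6|, which is < ε once |w + 6| < ε/13.
Take δ = min(1, ε/13). If 0 < |w + 6| < δ then both bounds hold and |w² − 36| ≤ 13|w + 6| < 13·(ε/13) = ε.

δ = min(1, ε/13)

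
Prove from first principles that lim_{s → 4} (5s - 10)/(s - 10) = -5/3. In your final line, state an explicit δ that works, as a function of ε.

Fix ε > 0. We want δ > 0 with 0 < |s − 4| < δ ⇒ |(5s - 10)/(s - 10) + 5/3| < ε.
Combining over a common denominator, (5s - 10)/(s - 10) + 5/3 = [(5s - 10)·(-6) − 10·(s - 10)] / [(-6)·(s - 10)] = -40(s − 4) / ((-6)(s - 10)).
So |(5s - 10)/(s - 10) + 5/3| = 40|s − 4| / (6·|s − 10|).
Restrict δ ≤ 3. Then |s − 4| < 3 gives |s − 10| = |(s − 4) + (-6)| ≥ 6 − 3 = 3.
Hence |(5s - 10)/(s - 10) + 5/3| < 40|s − 4|/(6·3) = (20/9)|s − 4|, which is < ε once |s − 4| < (9/20)ε.
Take δ = min(3, (9/20)ε). Then 0 < |s − 4| < δ forces both bounds, so |(5s - 10)/(s - 10) + 5/3| < ε.

δ = min(3, (9/20)ε)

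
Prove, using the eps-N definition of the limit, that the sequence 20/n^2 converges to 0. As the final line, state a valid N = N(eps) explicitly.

N = (20/eps)^{1/2}

Suppose eps > 0. For n ≥ 1, |20/n^2 − 0| = 20/n^2.
20/n^2 < eps ⇔ n^2 > 20/eps ⇔ n > (20/eps)^{1/2}.
Take N = (20/eps)^{1/2}. Then n > N implies 20/n^2 < eps.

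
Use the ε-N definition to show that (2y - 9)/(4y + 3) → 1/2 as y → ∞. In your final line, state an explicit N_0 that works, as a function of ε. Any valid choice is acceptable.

Fix ε > 0. We seek N_0 > 0 such that y > N_0 implies |(2y - 9)/(4y + 3) − (1/2)| < ε.
(2y - 9)/(4y + 3) − (1/2) = (4(2y - 9) − 2(4y + 3)) / (4(4y + 3)) = -42/(4(4y + 3)).
For y > 0 we have 4y + 3 > 4y, so |(2y - 9)/(4y + 3) − (1/2)| = 42/(4(4y + 3)) < 42/(4·4y) = (21/8)/y.
Thus |(2y - 9)/(4y + 3) − (1/2)| < ε whenever y > (21/8)/ε.
Take N_0 = (21/8)/ε. If y > N_0 then |(2y - 9)/(4y + 3) − (1/2)| < (21/8)/y < ε.

N_0 = (21/8)/ε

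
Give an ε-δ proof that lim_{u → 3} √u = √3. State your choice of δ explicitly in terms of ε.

Let ε > 0 be given. We want δ > 0 such that 0 < |u − 3| < δ implies |√u − √3| < ε.
Multiplying by the conjugate, |√u − √3| = |u − 3|/(√u + √3).
Restrict δ ≤ 3 so that |u − 3| < 3 forces u > 0, and then √u + √3 > √3.
Hence |√u − √3| < |u − 3|/√3, which is < ε once |u − 3| < √3·ε.
Take δ = min(3, √3·ε). If 0 < |u − 3| < δ then u > 0 and |√u − √3| < |u − 3|/√3 < ε.

δ = min(3, √3·ε)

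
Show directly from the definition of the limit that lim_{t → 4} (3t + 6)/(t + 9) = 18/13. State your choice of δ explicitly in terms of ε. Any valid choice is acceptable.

δ = min(13/2, (169/42)ε)

Suppose ε > 0. We want δ > 0 with 0 < |t − 4| < δ ⇒ |(3t + 6)/(t + 9) − (18/13)| < ε.
Combining over a common denominator, (3t + 6)/(t + 9) − (18/13) = [(3t + 6)·13 − 18·(t + 9)] / [13·(t + 9)] = 21(t − 4) / (13(t + 9)).
So |(3t + 6)/(t + 9) − (18/13)| = 21|t − 4| / (13·|t + 9|).
Restrict δ ≤ 13/2. Then |t − 4| < 13/2 gives |t + 9| = |(t − 4) + 13| ≥ 13 − 13/2 = 13/2.
Hence |(3t + 6)/(t + 9) − (18/13)| < 21|t − 4|/(13·(13/2)) = (42/169)|t − 4|, which is < ε once |t − 4| < (169/42)ε.
Take δ = min(13/2, (169/42)ε). Then 0 < |t − 4| < δ forces both bounds, so |(3t + 6)/(t + 9) − (18/13)| < ε.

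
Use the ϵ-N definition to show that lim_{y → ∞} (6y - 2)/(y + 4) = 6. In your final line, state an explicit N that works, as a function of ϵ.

Let ϵ > 0. We seek N > 0 such that y > N implies |(6y - 2)/(y + 4) − 6| < ϵ.
(6y - 2)/(y + 4) − 6 = ((6y - 2) − 6(y + 4)) / ((y + 4)) = -26/((y + 4)).
For y > 0 we have y + 4 > y, so |(6y - 2)/(y + 4) − 6| = 26/((y + 4)) < 26/(y) = 26/y.
Thus |(6y - 2)/(y + 4) − 6| < ϵ whenever y > 26/ϵ.
Take N = 26/ϵ. If y > N then |(6y - 2)/(y + 4) − 6| < 26/y < ϵ.

N = 26/ϵ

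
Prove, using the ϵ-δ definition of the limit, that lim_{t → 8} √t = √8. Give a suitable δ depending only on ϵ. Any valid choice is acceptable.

Suppose ϵ > 0. We want δ > 0 such that 0 < |t − 8| < δ implies |√t − √8| < ϵ.
Multiplying by the conjugate, |√t − √8| = |t − 8|/(√t + √8).
Restrict δ ≤ 8 so that |t − 8| < 8 forces t > 0, and then √t + √8 > √8.
Hence |√t − √8| < |t − 8|/√8, which is < ϵ once |t − 8| < √8·ϵ.
Take δ = min(8, √8·ϵ). If 0 < |t − 8| < δ then t > 0 and |√t − √8| < |t − 8|/√8 < ϵ.

δ = min(8, √8·ϵ)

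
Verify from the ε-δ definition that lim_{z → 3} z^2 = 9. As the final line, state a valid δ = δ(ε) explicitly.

Fix ε > 0. We seek δ > 0 with 0 < |z − 3| < δ ⇒ |z^2 − 9| < ε.
Factor: z^2 − 9 = (z − 3)(z + 3), so |z^2 − 9| = |z − 3|·|z + 3|.
Impose δ ≤ 2 so that |z| < 5; then |z + 3| ≤ 8.
Hence |z^2 − 9| ≤ 8|z − 3|, which is < ε once |z − 3| < ε/8.
Take δ = min(2, ε/8). If 0 < |z − 3| < δ then both bounds hold and |z^2 − 9| ≤ 8|z − 3| < 8·(ε/8) = ε.

δ = min(2, ε/8)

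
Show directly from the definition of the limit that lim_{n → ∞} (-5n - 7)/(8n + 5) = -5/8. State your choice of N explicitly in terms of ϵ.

Fix ϵ > 0. For n ≥ 1, |(-5n - 7)/(8n + 5) + 5/8| = |-31|/(8(8n + 5)) = 31/(8(8n + 5)).
Since 8n + 5 ≥ 8n for n ≥ 1, this is ≤ 31/(8·8n) = (31/64)/n.
So |(-5n - 7)/(8n + 5) + 5/8| < ϵ whenever n > (31/64)/ϵ.
Take N = (31/64)/ϵ. If n > N then |(-5n - 7)/(8n + 5) + 5/8| ≤ (31/64)/n < ϵ.

N = (31/64)/ϵ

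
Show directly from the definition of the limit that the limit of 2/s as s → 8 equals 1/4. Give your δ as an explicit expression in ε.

δ = min(4, 16ε)

Let ε > 0. We seek δ > 0 such that 0 < |s − 8| < δ implies |2/s − (1/4)| < ε.
|2/s − (1/4)| = 2·|8 − s|/(8·|s|) = 2|s − 8|/(8|s|).
Require δ ≤ 4 so that |s| > 8 − 4 = 4, hence 8|s| > 32.
Then |2/s − (1/4)| < 2|s − 8|/32, which is < ε when |s − 8| < 16ε.
Take δ = min(4, 16ε). Then 0 < |s − 8| < δ gives both |s − 8| < 4 and |s − 8| < 16ε, so |2/s − (1/4)| < ε.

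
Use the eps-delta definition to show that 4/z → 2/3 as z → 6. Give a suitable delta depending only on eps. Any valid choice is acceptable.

delta = min(3, (9/2)eps)

Let eps > 0 be given. We seek delta > 0 such that 0 < |z − 6| < delta implies |4/z − (2/3)| < eps.
|4/z − (2/3)| = 4·|6 − z|/(6·|z|) = 4|z − 6|/(6|z|).
Require delta ≤ 3 so that |z| > 6 − 3 = 3, hence 6|z| > 18.
Then |4/z − (2/3)| < 4|z − 6|/18, which is < eps when |z − 6| < (9/2)eps.
Take delta = min(3, (9/2)eps). Then 0 < |z − 6| < delta gives both |z − 6| < 3 and |z − 6| < (9/2)eps, so |4/z − (2/3)| < eps.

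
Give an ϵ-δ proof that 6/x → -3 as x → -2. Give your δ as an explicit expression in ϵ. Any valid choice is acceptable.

δ = min(1, (1/3)ϵ)

Let ϵ > 0 be given. We seek δ > 0 such that 0 < |x + 2| < δ implies |6/x + 3| < ϵ.
|6/x + 3| = 6·|-2 − x|/(2·|x|) = 6|x + 2|/(2|x|).
Require δ ≤ 1 so that |x| > 2 − 1 = 1, hence 2|x| > 2.
Then |6/x + 3| < 6|x + 2|/2, which is < ϵ when |x + 2| < (1/3)ϵ.
Take δ = min(1, (1/3)ϵ). Then 0 < |x + 2| < δ gives both |x + 2| < 1 and |x + 2| < (1/3)ϵ, so |6/x + 3| < ϵ.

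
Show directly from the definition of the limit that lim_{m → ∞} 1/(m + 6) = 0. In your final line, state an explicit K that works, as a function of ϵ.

K = 1/ϵ

Let ϵ > 0 be given. For m ≥ 1, |1/(m + 6) − 0| = 1/(m + 6) ≤ 1/m.
We need 1/m < ϵ, i.e. m > 1/ϵ.
Take K = 1/ϵ. If m > K then |1/(m + 6)| ≤ 1/m < ϵ.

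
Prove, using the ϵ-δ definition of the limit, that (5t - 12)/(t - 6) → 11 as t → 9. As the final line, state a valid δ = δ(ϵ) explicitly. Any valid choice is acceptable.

δ = min(3/2, (1/4)ϵ)

Fix ϵ > 0. We want δ > 0 with 0 < |t − 9| < δ ⇒ |(5t - 12)/(t - 6) − 11| < ϵ.
Combining over a common denominator, (5t - 12)/(t - 6) − 11 = [(5t - 12)·3 − 33·(t - 6)] / [3·(t - 6)] = -18(t − 9) / (3(t - 6)).
So |(5t - 12)/(t - 6) − 11| = 18|t − 9| / (3·|t − 6|).
Restrict δ ≤ 3/2. Then |t − 9| < 3/2 gives |t − 6| = |(t − 9) + 3| ≥ 3 − 3/2 = 3/2.
Hence |(5t - 12)/(t - 6) − 11| < 18|t − 9|/(3·(3/2)) = 4|t − 9|, which is < ϵ once |t − 9| < (1/4)ϵ.
Take δ = min(3/2, (1/4)ϵ). Then 0 < |t − 9| < δ forces both bounds, so |(5t - 12)/(t - 6) − 11| < ϵ.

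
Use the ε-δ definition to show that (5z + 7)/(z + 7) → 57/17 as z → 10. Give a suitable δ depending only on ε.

δ = min(17/2, (289/56)ε)

Let ε > 0 be given. We want δ > 0 with 0 < |z − 10| < δ ⇒ |(5z + 7)/(z + 7) − (57/17)| < ε.
Combining over a common denominator, (5z + 7)/(z + 7) − (57/17) = [(5z + 7)·17 − 57·(z + 7)] / [17·(z + 7)] = 28(z − 10) / (17(z + 7)).
So |(5z + 7)/(z + 7) − (57/17)| = 28|z − 10| / (17·|z + 7|).
Restrict δ ≤ 17/2. Then |z − 10| < 17/2 gives |z + 7| = |(z − 10) + 17| ≥ 17 − 17/2 = 17/2.
Hence |(5z + 7)/(z + 7) − (57/17)| < 28|z − 10|/(17·(17/2)) = (56/289)|z − 10|, which is < ε once |z − 10| < (289/56)ε.
Take δ = min(17/2, (289/56)ε). Then 0 < |z − 10| < δ forces both bounds, so |(5z + 7)/(z + 7) − (57/17)| < ε.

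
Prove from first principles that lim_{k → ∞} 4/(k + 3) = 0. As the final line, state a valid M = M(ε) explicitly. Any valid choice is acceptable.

Let ε > 0. For k ≥ 1, |4/(k + 3) − 0| = 4/(k + 3) ≤ 4/k.
We need 4/k < ε, i.e. k > 4/ε.
Take M = 4/ε. If k > M then |4/(k + 3)| ≤ 4/k < ε.

M = 4/ε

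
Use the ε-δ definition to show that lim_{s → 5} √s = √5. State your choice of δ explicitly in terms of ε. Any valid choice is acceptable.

Let ε > 0 be given. We want δ > 0 such that 0 < |s − 5| < δ implies |√s − √5| < ε.
Rationalise: √s − √5 = (s − 5)/(√s + √5), so |√s − √5| = |s − 5|/(√s + √5).
Restrict δ ≤ 5 so that |s − 5| < 5 forces s > 0, and then √s + √5 > √5.
Hence |√s − √5| < |s − 5|/√5, which is < ε once |s − 5| < √5·ε.
Take δ = min(5, √5·ε). If 0 < |s − 5| < δ then s > 0 and |√s − √5| < |s − 5|/√5 < ε.

δ = min(5, √5·ε)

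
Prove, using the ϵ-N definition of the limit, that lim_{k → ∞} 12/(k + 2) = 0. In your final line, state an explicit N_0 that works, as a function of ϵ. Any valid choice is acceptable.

N_0 = 12/ϵ

Let ϵ > 0 be given. For k ≥ 1, |12/(k + 2) − 0| = 12/(k + 2) ≤ 12/k.
We need 12/k < ϵ, i.e. k > 12/ϵ.
Take N_0 = 12/ϵ. If k > N_0 then |12/(k + 2)| ≤ 12/k < ϵ.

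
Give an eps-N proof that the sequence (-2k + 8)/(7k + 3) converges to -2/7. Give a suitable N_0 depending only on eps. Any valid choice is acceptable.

Suppose eps > 0. For k ≥ 1, |(-2k + 8)/(7k + 3) + 2/7| = |62|/(7(7k + 3)) = 62/(7(7k + 3)).
Since 7k + 3 ≥ 7k for k ≥ 1, this is ≤ 62/(7·7k) = (62/49)/k.
So |(-2k + 8)/(7k + 3) + 2/7| < eps whenever k > (62/49)/eps.
Take N_0 = (62/49)/eps. If k > N_0 then |(-2k + 8)/(7k + 3) + 2/7| ≤ (62/49)/k < eps.

N_0 = (62/49)/eps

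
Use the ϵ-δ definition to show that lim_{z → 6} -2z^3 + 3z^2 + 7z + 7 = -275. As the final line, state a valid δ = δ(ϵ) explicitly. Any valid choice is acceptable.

Suppose ϵ > 0. We want δ > 0 such that 0 < |z − 6| < δ implies |(-2z^3 + 3z^2 + 7z + 7) + 275| < ϵ.
(-2z^3 + 3z^2 + 7z + 7) + 275 = -2z^3 + 3z^2 + 7z + 282 = (z − 6)(-2z^2 - 9z - 47).
So |(-2z^3 + 3z^2 + 7z + 7) + 275| = |z − 6|·|-2z^2 - 9z - 47|.
Require δ ≤ 2. Then |z − 6| < 2 gives |z| < 8, and by the triangle inequality |-2z^2 - 9z - 47| ≤ 2·8^2 + 9·8 + 47 = 247.
Hence |(-2z^3 + 3z^2 + 7z + 7) + 275| ≤ 247|z − 6| < ϵ provided |z − 6| < ϵ/247.
Choosing δ = min(2, ϵ/247) ensures both conditions, hence |(-2z^3 + 3z^2 + 7z + 7) + 275| < ϵ.

δ = min(2, ϵ/247)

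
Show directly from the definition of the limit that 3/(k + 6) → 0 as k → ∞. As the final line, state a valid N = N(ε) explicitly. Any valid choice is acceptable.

N = 3/ε

Let ε > 0. For k ≥ 1, |3/(k + 6) − 0| = 3/(k + 6) ≤ 3/k.
We need 3/k < ε, i.e. k > 3/ε.
Take N = 3/ε. If k > N then |3/(k + 6)| ≤ 3/k < ε.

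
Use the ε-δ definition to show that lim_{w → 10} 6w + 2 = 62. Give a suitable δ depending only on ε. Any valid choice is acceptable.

δ = ε/6

Let ε > 0. We need δ > 0 so that 0 < |w − 10| < δ implies |(6w + 2) − 62| < ε.
Since (6w + 2) − 62 = 6(w − 10), we have |(6w + 2) − 62| = 6|w − 10|.
Thus it suffices that |w − 10| < ε/6.
Choosing δ = ε/6 gives |(6w + 2) − 62| = 6|w − 10| < ε whenever |w − 10| < δ.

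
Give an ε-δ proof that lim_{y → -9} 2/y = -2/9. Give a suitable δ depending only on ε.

Suppose ε > 0. We seek δ > 0 such that 0 < |y + 9| < δ implies |2/y + 2/9| < ε.
|2/y + 2/9| = 2·|-9 − y|/(9·|y|) = 2|y + 9|/(9|y|).
Restrict δ ≤ 9/2. Then |y + 9| < 9/2 gives |y| > 9/2, so 9|y| > 81/2.
Then |2/y + 2/9| < 2|y + 9|/(81/2), which is < ε when |y + 9| < (81/4)ε.
Take δ = min(9/2, (81/4)ε). Then 0 < |y + 9| < δ gives both |y + 9| < 9/2 and |y + 9| < (81/4)ε, so |2/y + 2/9| < ε.

δ = min(9/2, (81/4)ε)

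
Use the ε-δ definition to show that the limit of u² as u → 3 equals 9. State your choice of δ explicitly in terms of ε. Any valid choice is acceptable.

δ = min(2, ε/8)

Suppose ε > 0. We seek δ > 0 with 0 < |u − 3| < δ ⇒ |u² − 9| < ε.
Factor: u² − 9 = (u − 3)(u + 3), so |u² − 9| = |u − 3|·|u + 3|.
Restrict δ ≤ 2. Then |u − 3| < 2 gives |u| < 5, so by the triangle inequality |u + 3| ≤ 5 + 3 = 8.
Hence |u² − 9| ≤ 8|u − 3|, which is < ε once |u − 3| < ε/8.
Take δ = min(2, ε/8). If 0 < |u − 3| < δ then both bounds hold and |u² − 9| ≤ 8|u − 3| < 8·(ε/8) = ε.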